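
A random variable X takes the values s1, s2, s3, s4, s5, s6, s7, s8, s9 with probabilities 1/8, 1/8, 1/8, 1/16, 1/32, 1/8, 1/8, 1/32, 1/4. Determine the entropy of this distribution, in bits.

Each probability is a power of 1/2, so log₂(1/p) is an integer.
H = Σ p·log₂(1/p) = 1/8·3 + 1/8·3 + 1/8·3 + 1/16·4 + 1/32·5 + 1/8·3 + 1/8·3 + 1/32·5 + 1/4·2 = 2.9375 bits.

2.9375 bits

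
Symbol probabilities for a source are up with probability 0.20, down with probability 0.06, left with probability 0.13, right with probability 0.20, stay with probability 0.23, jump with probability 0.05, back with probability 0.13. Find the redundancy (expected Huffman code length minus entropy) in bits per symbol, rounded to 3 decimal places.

Entropy H = −Σ p log₂ p ≈ 2.6414 bits.
Huffman merges: 1/20+3/50→11/100; 11/100+13/100→6/25; 13/100+1/5→33/100; 1/5+23/100→43/100; 6/25+33/100→57/100; 43/100+57/100→1. L = 67/25 ≈ 2.6800.
L − H = 2.6800 − 2.6414 = 0.039 bits.

0.039 bits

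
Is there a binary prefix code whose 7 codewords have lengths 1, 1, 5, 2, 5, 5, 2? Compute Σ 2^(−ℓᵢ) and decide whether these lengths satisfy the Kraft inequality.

1.59375; no

With common denominator 2^5 = 32: Σ 2^(−ℓᵢ) = 16/32 + 16/32 + 1/32 + 8/32 + 1/32 + 1/32 + 8/32 = 51/32 = 1.59375.
Kraft's inequality requires Σ ≤ 1; here Σ = 1.59375 > 1, so no such prefix code exists.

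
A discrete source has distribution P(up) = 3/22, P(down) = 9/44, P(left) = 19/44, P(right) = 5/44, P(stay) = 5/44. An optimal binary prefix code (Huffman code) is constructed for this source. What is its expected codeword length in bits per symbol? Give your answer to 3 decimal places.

Repeatedly combine the two least-probable nodes; the expected code length is the sum of the merged weights.
merge 5/44 + 5/44 → 5/22
merge 3/22 + 9/44 → 15/44
merge 5/22 + 15/44 → 25/44
merge 19/44 + 25/44 → 1
L = 5/22 + 15/44 + 25/44 + 1 = 47/22 ≈ 2.136 bits/symbol.

2.136 bits/symbol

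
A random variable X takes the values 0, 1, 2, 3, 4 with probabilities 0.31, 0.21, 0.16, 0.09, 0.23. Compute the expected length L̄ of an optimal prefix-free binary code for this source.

2.25 bits/symbol

Repeatedly combine the two least-probable nodes; the expected code length is the sum of the merged weights.
merge 9/100 + 4/25 → 1/4
merge 21/100 + 23/100 → 11/25
merge 1/4 + 31/100 → 14/25
merge 11/25 + 14/25 → 1
L = 1/4 + 11/25 + 14/25 + 1 = 9/4 = 2.25 bits/symbol.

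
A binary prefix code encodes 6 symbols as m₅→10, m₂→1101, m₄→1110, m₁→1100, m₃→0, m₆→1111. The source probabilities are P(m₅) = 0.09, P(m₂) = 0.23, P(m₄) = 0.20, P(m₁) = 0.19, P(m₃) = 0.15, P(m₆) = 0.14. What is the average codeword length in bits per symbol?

L̄ = Σ pᵢ·ℓᵢ = 0.09·2 + 0.23·4 + 0.20·4 + 0.19·4 + 0.15·1 + 0.14·4 = 3.37 bits/symbol.

3.37 bits/symbol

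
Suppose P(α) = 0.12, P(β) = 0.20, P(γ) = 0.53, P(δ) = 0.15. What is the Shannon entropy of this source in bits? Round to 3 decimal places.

H = −Σ pᵢ log₂ pᵢ.
−0.12·log₂(0.12) = 0.3671
−0.20·log₂(0.20) = 0.4644
−0.53·log₂(0.53) = 0.4854
−0.15·log₂(0.15) = 0.4105
Sum ≈ 1.7274 → 1.727 bits.

1.727 bits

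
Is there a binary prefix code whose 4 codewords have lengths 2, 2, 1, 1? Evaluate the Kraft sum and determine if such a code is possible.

1.5; no

With common denominator 2^2 = 4: Σ 2^(−ℓᵢ) = 1/4 + 1/4 + 2/4 + 2/4 = 6/4 = 1.5.
Kraft's inequality requires Σ ≤ 1; here Σ = 1.5 > 1, so no such prefix code exists.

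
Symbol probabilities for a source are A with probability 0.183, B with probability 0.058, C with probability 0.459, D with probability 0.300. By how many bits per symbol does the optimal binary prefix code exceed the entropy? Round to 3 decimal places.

0.059 bits

Entropy H = −Σ p log₂ p ≈ 1.7234 bits.
Huffman merges: 29/500+183/1000→241/1000; 241/1000+3/10→541/1000; 459/1000+541/1000→1. L = 891/500 ≈ 1.7820.
L − H = 1.7820 − 1.7234 = 0.059 bits.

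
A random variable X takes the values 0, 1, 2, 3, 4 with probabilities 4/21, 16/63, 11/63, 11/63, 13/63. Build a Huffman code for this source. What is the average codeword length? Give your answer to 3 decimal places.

Repeatedly combine the two least-probable nodes; the expected code length is the sum of the merged weights.
merge 11/63 + 11/63 → 22/63
merge 4/21 + 13/63 → 25/63
merge 16/63 + 22/63 → 38/63
merge 25/63 + 38/63 → 1
L = 22/63 + 25/63 + 38/63 + 1 = 148/63 ≈ 2.349 bits/symbol.

2.349 bits/symbol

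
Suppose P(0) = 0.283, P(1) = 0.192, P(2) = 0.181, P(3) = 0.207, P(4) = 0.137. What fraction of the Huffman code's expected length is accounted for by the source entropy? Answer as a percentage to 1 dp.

Entropy H = −Σ p log₂ p ≈ 2.2821 bits.
Huffman merges: 137/1000+181/1000→159/500; 24/125+207/1000→399/1000; 283/1000+159/500→601/1000; 399/1000+601/1000→1. L = 1159/500 ≈ 2.3180.
Efficiency = H/L = 2.2821/2.3180 = 98.5%.

98.5%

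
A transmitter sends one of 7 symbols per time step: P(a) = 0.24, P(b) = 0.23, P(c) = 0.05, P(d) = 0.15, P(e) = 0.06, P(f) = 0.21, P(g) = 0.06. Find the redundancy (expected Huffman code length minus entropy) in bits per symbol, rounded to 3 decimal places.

0.032 bits

Entropy H = −Σ p log₂ p ≈ 2.5683 bits.
Huffman merges: 1/20+3/50→11/100; 3/50+11/100→17/100; 3/20+17/100→8/25; 21/100+23/100→11/25; 6/25+8/25→14/25; 11/25+14/25→1. L = 13/5 ≈ 2.6000.
L − H = 2.6000 − 2.5683 = 0.032 bits.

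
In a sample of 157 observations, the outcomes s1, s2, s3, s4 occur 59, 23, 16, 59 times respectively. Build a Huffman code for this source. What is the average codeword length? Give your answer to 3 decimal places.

Probabilities are the counts divided by 157.
Repeatedly combine the two least-probable nodes; the expected code length is the sum of the merged weights.
merge 16/157 + 23/157 → 39/157
merge 39/157 + 59/157 → 98/157
merge 59/157 + 98/157 → 1
L = 39/157 + 98/157 + 1 = 294/157 ≈ 1.873 bits/symbol.

1.873 bits/symbol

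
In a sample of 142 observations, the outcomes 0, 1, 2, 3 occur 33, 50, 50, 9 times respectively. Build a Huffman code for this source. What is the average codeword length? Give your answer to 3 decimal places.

1.944 bits/symbol

Probabilities are the counts divided by 142.
Repeatedly combine the two least-probable nodes; the expected code length is the sum of the merged weights.
merge 9/142 + 33/142 → 21/71
merge 21/71 + 25/71 → 46/71
merge 25/71 + 46/71 → 1
L = 21/71 + 46/71 + 1 = 138/71 ≈ 1.944 bits/symbol.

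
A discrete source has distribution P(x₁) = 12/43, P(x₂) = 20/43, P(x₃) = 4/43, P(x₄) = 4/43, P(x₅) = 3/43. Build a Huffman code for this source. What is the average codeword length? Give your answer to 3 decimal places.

Repeatedly combine the two least-probable nodes; the expected code length is the sum of the merged weights.
merge 3/43 + 4/43 → 7/43
merge 4/43 + 7/43 → 11/43
merge 11/43 + 12/43 → 23/43
merge 20/43 + 23/43 → 1
L = 7/43 + 11/43 + 23/43 + 1 = 84/43 ≈ 1.953 bits/symbol.

1.953 bits/symbol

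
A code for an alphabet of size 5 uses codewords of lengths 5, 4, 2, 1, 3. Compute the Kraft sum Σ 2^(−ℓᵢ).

With common denominator 2^5 = 32: Σ 2^(−ℓᵢ) = 1/32 + 2/32 + 8/32 + 16/32 + 4/32 = 31/32 = 0.96875.

0.96875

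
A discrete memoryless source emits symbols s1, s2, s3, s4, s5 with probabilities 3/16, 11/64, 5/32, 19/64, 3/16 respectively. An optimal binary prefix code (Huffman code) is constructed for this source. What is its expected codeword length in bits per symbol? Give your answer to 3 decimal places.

Repeatedly combine the two least-probable nodes; the expected code length is the sum of the merged weights.
merge 5/32 + 11/64 → 21/64
merge 3/16 + 3/16 → 3/8
merge 19/64 + 21/64 → 5/8
merge 3/8 + 5/8 → 1
L = 21/64 + 3/8 + 5/8 + 1 = 149/64 ≈ 2.328 bits/symbol.

2.328 bits/symbol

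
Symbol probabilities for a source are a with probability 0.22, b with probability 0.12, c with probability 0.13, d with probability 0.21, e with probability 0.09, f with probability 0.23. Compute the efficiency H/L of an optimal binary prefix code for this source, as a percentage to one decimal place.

Entropy H = −Σ p log₂ p ≈ 2.5034 bits.
Huffman merges: 9/100+3/25→21/100; 13/100+21/100→17/50; 21/100+11/50→43/100; 23/100+17/50→57/100; 43/100+57/100→1. L = 51/20 ≈ 2.5500.
Efficiency = H/L = 2.5034/2.5500 = 98.2%.

98.2%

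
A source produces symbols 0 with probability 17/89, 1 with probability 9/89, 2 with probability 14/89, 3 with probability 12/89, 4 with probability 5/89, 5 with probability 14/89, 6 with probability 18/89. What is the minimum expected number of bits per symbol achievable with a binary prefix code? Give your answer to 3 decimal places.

Repeatedly combine the two least-probable nodes; the expected code length is the sum of the merged weights.
merge 5/89 + 9/89 → 14/89
merge 12/89 + 14/89 → 26/89
merge 14/89 + 14/89 → 28/89
merge 17/89 + 18/89 → 35/89
merge 26/89 + 28/89 → 54/89
merge 35/89 + 54/89 → 1
L = 14/89 + 26/89 + 28/89 + 35/89 + 54/89 + 1 = 246/89 ≈ 2.764 bits/symbol.

2.764 bits/symbol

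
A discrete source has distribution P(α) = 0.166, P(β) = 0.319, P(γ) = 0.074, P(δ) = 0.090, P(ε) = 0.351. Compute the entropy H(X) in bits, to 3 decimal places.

2.077 bits

H = −Σ pᵢ log₂ pᵢ.
−0.166·log₂(0.166) = 0.4301
−0.319·log₂(0.319) = 0.5258
−0.074·log₂(0.074) = 0.2780
−0.090·log₂(0.090) = 0.3127
−0.351·log₂(0.351) = 0.5302
Sum ≈ 2.0767 → 2.077 bits.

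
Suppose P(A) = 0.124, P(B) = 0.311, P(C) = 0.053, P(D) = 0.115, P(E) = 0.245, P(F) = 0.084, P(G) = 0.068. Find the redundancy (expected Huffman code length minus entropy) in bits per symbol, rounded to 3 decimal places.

Entropy H = −Σ p log₂ p ≈ 2.5420 bits.
Huffman merges: 53/1000+17/250→121/1000; 21/250+23/200→199/1000; 121/1000+31/250→49/200; 199/1000+49/200→111/250; 49/200+311/1000→139/250; 111/250+139/250→1. L = 513/200 ≈ 2.5650.
L − H = 2.5650 − 2.5420 = 0.023 bits.

0.023 bits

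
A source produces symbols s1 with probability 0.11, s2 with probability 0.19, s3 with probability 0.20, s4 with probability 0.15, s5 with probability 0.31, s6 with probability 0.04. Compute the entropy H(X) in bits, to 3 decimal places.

2.390 bits

H = −Σ pᵢ log₂ pᵢ.
−0.11·log₂(0.11) = 0.3503
−0.19·log₂(0.19) = 0.4552
−0.20·log₂(0.20) = 0.4644
−0.15·log₂(0.15) = 0.4105
−0.31·log₂(0.31) = 0.5238
−0.04·log₂(0.04) = 0.1858
Sum ≈ 2.3900 → 2.390 bits.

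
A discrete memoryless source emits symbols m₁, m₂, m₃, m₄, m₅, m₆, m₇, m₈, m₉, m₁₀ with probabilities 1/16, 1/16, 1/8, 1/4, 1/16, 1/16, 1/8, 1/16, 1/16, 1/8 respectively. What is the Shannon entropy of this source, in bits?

Each probability is a power of 1/2, so log₂(1/p) is an integer.
H = Σ p·log₂(1/p) = 1/16·4 + 1/16·4 + 1/8·3 + 1/4·2 + 1/16·4 + 1/16·4 + 1/8·3 + 1/16·4 + 1/16·4 + 1/8·3 = 3.125 bits.

3.125 bits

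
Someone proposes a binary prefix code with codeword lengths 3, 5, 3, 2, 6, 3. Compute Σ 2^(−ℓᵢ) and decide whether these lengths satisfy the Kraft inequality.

With common denominator 2^6 = 64: Σ 2^(−ℓᵢ) = 8/64 + 2/64 + 8/64 + 16/64 + 1/64 + 8/64 = 43/64 = 0.671875.
Kraft's inequality requires Σ ≤ 1; here Σ = 0.671875 ≤ 1, so such a prefix code exists.

0.671875; yes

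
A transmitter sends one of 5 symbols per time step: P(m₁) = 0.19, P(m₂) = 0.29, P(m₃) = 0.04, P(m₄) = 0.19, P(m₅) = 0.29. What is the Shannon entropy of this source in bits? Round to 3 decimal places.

2.132 bits

H = −Σ pᵢ log₂ pᵢ.
−0.19·log₂(0.19) = 0.4552
−0.29·log₂(0.29) = 0.5179
−0.04·log₂(0.04) = 0.1858
−0.19·log₂(0.19) = 0.4552
−0.29·log₂(0.29) = 0.5179
Sum ≈ 2.1320 → 2.132 bits.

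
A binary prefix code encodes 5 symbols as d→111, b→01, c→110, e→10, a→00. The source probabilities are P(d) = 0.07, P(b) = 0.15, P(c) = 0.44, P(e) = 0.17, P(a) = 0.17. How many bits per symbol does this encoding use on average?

L̄ = Σ pᵢ·ℓᵢ = 0.07·3 + 0.15·2 + 0.44·3 + 0.17·2 + 0.17·2 = 2.51 bits/symbol.

2.51 bits/symbol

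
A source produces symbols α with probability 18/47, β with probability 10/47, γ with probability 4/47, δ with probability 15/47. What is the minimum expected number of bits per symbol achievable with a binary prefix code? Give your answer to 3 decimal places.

Repeatedly combine the two least-probable nodes; the expected code length is the sum of the merged weights.
merge 4/47 + 10/47 → 14/47
merge 14/47 + 15/47 → 29/47
merge 18/47 + 29/47 → 1
L = 14/47 + 29/47 + 1 = 90/47 ≈ 1.915 bits/symbol.

1.915 bits/symbol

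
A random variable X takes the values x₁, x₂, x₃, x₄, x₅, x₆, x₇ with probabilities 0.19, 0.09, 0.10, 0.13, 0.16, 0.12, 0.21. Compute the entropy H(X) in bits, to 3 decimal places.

2.746 bits

H = −Σ pᵢ log₂ pᵢ.
−0.19·log₂(0.19) = 0.4552
−0.09·log₂(0.09) = 0.3127
−0.10·log₂(0.10) = 0.3322
−0.13·log₂(0.13) = 0.3826
−0.16·log₂(0.16) = 0.4230
−0.12·log₂(0.12) = 0.3671
−0.21·log₂(0.21) = 0.4728
Sum ≈ 2.7456 → 2.746 bits.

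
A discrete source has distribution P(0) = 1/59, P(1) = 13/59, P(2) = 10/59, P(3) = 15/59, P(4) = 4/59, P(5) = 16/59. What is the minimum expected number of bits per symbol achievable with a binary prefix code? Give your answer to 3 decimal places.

2.339 bits/symbol

Repeatedly combine the two least-probable nodes; the expected code length is the sum of the merged weights.
merge 1/59 + 4/59 → 5/59
merge 5/59 + 10/59 → 15/59
merge 13/59 + 15/59 → 28/59
merge 15/59 + 16/59 → 31/59
merge 28/59 + 31/59 → 1
L = 5/59 + 15/59 + 28/59 + 31/59 + 1 = 138/59 ≈ 2.339 bits/symbol.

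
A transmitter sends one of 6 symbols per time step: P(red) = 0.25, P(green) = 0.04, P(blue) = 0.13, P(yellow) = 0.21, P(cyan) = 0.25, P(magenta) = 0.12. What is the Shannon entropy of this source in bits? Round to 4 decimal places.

H = −Σ pᵢ log₂ pᵢ.
−0.25·log₂(0.25) = 0.5000
−0.04·log₂(0.04) = 0.1858
−0.13·log₂(0.13) = 0.3826
−0.21·log₂(0.21) = 0.4728
−0.25·log₂(0.25) = 0.5000
−0.12·log₂(0.12) = 0.3671
Sum ≈ 2.4083 → 2.4083 bits.

2.4083 bits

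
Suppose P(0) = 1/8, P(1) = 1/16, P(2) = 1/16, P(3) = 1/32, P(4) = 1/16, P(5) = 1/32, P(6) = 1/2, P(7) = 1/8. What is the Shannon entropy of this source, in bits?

Each probability is a power of 1/2, so log₂(1/p) is an integer.
H = Σ p·log₂(1/p) = 1/8·3 + 1/16·4 + 1/16·4 + 1/32·5 + 1/16·4 + 1/32·5 + 1/2·1 + 1/8·3 = 2.3125 bits.

2.3125 bits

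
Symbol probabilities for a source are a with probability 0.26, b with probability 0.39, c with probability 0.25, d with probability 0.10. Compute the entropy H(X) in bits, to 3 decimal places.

1.867 bits

H = −Σ pᵢ log₂ pᵢ.
−0.26·log₂(0.26) = 0.5053
−0.39·log₂(0.39) = 0.5298
−0.25·log₂(0.25) = 0.5000
−0.10·log₂(0.10) = 0.3322
Sum ≈ 1.8673 → 1.867 bits.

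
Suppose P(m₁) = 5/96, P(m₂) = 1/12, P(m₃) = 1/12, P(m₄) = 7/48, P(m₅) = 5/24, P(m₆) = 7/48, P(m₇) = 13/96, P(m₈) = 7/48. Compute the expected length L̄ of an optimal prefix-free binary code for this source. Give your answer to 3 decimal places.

Repeatedly combine the two least-probable nodes; the expected code length is the sum of the merged weights.
merge 5/96 + 1/12 → 13/96
merge 1/12 + 13/96 → 7/32
merge 13/96 + 7/48 → 9/32
merge 7/48 + 7/48 → 7/24
merge 5/24 + 7/32 → 41/96
merge 9/32 + 7/24 → 55/96
merge 41/96 + 55/96 → 1
L = 13/96 + 7/32 + 9/32 + 7/24 + 41/96 + 55/96 + 1 = 281/96 ≈ 2.927 bits/symbol.

2.927 bits/symbol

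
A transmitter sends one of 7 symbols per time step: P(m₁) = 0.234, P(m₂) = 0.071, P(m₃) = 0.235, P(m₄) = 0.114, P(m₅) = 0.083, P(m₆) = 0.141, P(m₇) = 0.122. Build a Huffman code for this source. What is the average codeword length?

Repeatedly combine the two least-probable nodes; the expected code length is the sum of the merged weights.
merge 71/1000 + 83/1000 → 77/500
merge 57/500 + 61/500 → 59/250
merge 141/1000 + 77/500 → 59/200
merge 117/500 + 47/200 → 469/1000
merge 59/250 + 59/200 → 531/1000
merge 469/1000 + 531/1000 → 1
L = 77/500 + 59/250 + 59/200 + 469/1000 + 531/1000 + 1 = 537/200 = 2.685 bits/symbol.

2.685 bits/symbol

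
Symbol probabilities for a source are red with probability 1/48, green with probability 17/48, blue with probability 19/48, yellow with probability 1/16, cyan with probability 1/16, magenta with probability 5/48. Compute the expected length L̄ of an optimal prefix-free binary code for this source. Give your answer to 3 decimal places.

Repeatedly combine the two least-probable nodes; the expected code length is the sum of the merged weights.
merge 1/48 + 1/16 → 1/12
merge 1/16 + 1/12 → 7/48
merge 5/48 + 7/48 → 1/4
merge 1/4 + 17/48 → 29/48
merge 19/48 + 29/48 → 1
L = 1/12 + 7/48 + 1/4 + 29/48 + 1 = 25/12 ≈ 2.083 bits/symbol.

2.083 bits/symbol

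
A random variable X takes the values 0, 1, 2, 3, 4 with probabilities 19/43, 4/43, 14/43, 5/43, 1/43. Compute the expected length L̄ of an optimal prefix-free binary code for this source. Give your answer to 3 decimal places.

1.907 bits/symbol

Repeatedly combine the two least-probable nodes; the expected code length is the sum of the merged weights.
merge 1/43 + 4/43 → 5/43
merge 5/43 + 5/43 → 10/43
merge 10/43 + 14/43 → 24/43
merge 19/43 + 24/43 → 1
L = 5/43 + 10/43 + 24/43 + 1 = 82/43 ≈ 1.907 bits/symbol.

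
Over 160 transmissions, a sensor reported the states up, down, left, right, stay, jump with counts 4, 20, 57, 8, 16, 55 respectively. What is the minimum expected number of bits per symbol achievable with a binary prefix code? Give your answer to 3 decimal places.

Probabilities are the counts divided by 160.
Repeatedly combine the two least-probable nodes; the expected code length is the sum of the merged weights.
merge 1/40 + 1/20 → 3/40
merge 3/40 + 1/10 → 7/40
merge 1/8 + 7/40 → 3/10
merge 3/10 + 11/32 → 103/160
merge 57/160 + 103/160 → 1
L = 3/40 + 7/40 + 3/10 + 103/160 + 1 = 351/160 ≈ 2.194 bits/symbol.

2.194 bits/symbol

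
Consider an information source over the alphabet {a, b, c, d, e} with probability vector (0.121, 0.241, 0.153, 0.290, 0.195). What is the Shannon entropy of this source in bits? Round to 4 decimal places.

H = −Σ pᵢ log₂ pᵢ.
−0.121·log₂(0.121) = 0.3687
−0.241·log₂(0.241) = 0.4947
−0.153·log₂(0.153) = 0.4144
−0.290·log₂(0.290) = 0.5179
−0.195·log₂(0.195) = 0.4599
Sum ≈ 2.2556 → 2.2556 bits.

2.2556 bits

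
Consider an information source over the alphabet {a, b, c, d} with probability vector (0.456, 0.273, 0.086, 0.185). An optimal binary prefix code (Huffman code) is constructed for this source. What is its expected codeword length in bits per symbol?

Repeatedly combine the two least-probable nodes; the expected code length is the sum of the merged weights.
merge 43/500 + 37/200 → 271/1000
merge 271/1000 + 273/1000 → 68/125
merge 57/125 + 68/125 → 1
L = 271/1000 + 68/125 + 1 = 363/200 = 1.815 bits/symbol.

1.815 bits/symbol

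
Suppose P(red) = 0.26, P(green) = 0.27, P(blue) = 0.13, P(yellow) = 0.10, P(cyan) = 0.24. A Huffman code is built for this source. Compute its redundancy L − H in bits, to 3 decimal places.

Entropy H = −Σ p log₂ p ≈ 2.2243 bits.
Huffman merges: 1/10+13/100→23/100; 23/100+6/25→47/100; 13/50+27/100→53/100; 47/100+53/100→1. L = 223/100 ≈ 2.2300.
L − H = 2.2300 − 2.2243 = 0.006 bits.

0.006 bits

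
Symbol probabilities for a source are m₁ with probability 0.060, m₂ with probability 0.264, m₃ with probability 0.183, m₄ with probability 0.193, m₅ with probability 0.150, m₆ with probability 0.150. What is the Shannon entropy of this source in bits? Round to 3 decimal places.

H = −Σ pᵢ log₂ pᵢ.
−0.060·log₂(0.060) = 0.2435
−0.264·log₂(0.264) = 0.5072
−0.183·log₂(0.183) = 0.4484
−0.193·log₂(0.193) = 0.4581
−0.150·log₂(0.150) = 0.4105
−0.150·log₂(0.150) = 0.4105
Sum ≈ 2.4783 → 2.478 bits.

2.478 bits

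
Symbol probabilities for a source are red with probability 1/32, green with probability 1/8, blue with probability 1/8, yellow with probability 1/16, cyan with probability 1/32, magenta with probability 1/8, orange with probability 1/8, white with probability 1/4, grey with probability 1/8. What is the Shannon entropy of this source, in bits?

Each probability is a power of 1/2, so log₂(1/p) is an integer.
H = Σ p·log₂(1/p) = 1/32·5 + 1/8·3 + 1/8·3 + 1/16·4 + 1/32·5 + 1/8·3 + 1/8·3 + 1/4·2 + 1/8·3 = 2.9375 bits.

2.9375 bits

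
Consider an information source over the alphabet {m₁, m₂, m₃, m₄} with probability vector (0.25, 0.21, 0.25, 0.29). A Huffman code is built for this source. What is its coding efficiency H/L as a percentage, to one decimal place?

Entropy H = −Σ p log₂ p ≈ 1.9907 bits.
Huffman merges: 21/100+1/4→23/50; 1/4+29/100→27/50; 23/50+27/50→1. L = 2 ≈ 2.0000.
Efficiency = H/L = 1.9907/2.0000 = 99.5%.

99.5%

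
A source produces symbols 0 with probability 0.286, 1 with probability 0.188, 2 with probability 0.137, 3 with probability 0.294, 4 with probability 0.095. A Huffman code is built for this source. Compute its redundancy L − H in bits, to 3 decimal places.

0.027 bits

Entropy H = −Σ p log₂ p ≈ 2.2045 bits.
Huffman merges: 19/200+137/1000→29/125; 47/250+29/125→21/50; 143/500+147/500→29/50; 21/50+29/50→1. L = 279/125 ≈ 2.2320.
L − H = 2.2320 − 2.2045 = 0.027 bits.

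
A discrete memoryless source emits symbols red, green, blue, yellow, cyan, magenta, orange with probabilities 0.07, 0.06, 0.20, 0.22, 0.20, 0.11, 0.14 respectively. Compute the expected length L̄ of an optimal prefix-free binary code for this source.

2.71 bits/symbol

Repeatedly combine the two least-probable nodes; the expected code length is the sum of the merged weights.
merge 3/50 + 7/100 → 13/100
merge 11/100 + 13/100 → 6/25
merge 7/50 + 1/5 → 17/50
merge 1/5 + 11/50 → 21/50
merge 6/25 + 17/50 → 29/50
merge 21/50 + 29/50 → 1
L = 13/100 + 6/25 + 17/50 + 21/50 + 29/50 + 1 = 271/100 = 2.71 bits/symbol.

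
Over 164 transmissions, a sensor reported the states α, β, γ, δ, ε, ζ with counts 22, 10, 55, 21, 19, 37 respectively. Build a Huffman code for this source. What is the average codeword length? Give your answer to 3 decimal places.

Probabilities are the counts divided by 164.
Repeatedly combine the two least-probable nodes; the expected code length is the sum of the merged weights.
merge 5/82 + 19/164 → 29/164
merge 21/164 + 11/82 → 43/164
merge 29/164 + 37/164 → 33/82
merge 43/164 + 55/164 → 49/82
merge 33/82 + 49/82 → 1
L = 29/164 + 43/164 + 33/82 + 49/82 + 1 = 100/41 ≈ 2.439 bits/symbol.

2.439 bits/symbol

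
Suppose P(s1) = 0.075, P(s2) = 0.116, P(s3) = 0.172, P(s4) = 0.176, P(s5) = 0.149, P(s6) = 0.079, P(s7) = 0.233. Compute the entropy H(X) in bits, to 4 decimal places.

2.7069 bits

H = −Σ pᵢ log₂ pᵢ.
−0.075·log₂(0.075) = 0.2803
−0.116·log₂(0.116) = 0.3605
−0.172·log₂(0.172) = 0.4368
−0.176·log₂(0.176) = 0.4411
−0.149·log₂(0.149) = 0.4092
−0.079·log₂(0.079) = 0.2893
−0.233·log₂(0.233) = 0.4897
Sum ≈ 2.7069 → 2.7069 bits.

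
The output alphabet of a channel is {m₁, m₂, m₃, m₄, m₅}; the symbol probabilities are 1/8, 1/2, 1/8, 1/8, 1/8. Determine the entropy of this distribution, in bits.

2 bits

Each probability is a power of 1/2, so log₂(1/p) is an integer.
H = Σ p·log₂(1/p) = 1/8·3 + 1/2·1 + 1/8·3 + 1/8·3 + 1/8·3 = 2 bits.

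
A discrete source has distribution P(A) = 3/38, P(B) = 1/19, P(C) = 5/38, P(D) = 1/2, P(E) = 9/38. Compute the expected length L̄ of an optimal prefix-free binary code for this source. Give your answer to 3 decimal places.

1.895 bits/symbol

Repeatedly combine the two least-probable nodes; the expected code length is the sum of the merged weights.
merge 1/19 + 3/38 → 5/38
merge 5/38 + 5/38 → 5/19
merge 9/38 + 5/19 → 1/2
merge 1/2 + 1/2 → 1
L = 5/38 + 5/19 + 1/2 + 1 = 36/19 ≈ 1.895 bits/symbol.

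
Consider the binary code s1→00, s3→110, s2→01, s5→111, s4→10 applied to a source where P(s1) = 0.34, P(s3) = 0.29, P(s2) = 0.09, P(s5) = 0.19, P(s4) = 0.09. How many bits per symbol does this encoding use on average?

L̄ = Σ pᵢ·ℓᵢ = 0.34·2 + 0.29·3 + 0.09·2 + 0.19·3 + 0.09·2 = 2.48 bits/symbol.

2.48 bits/symbol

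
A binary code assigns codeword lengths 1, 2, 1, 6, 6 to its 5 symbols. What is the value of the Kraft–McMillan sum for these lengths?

With common denominator 2^6 = 64: Σ 2^(−ℓᵢ) = 32/64 + 16/64 + 32/64 + 1/64 + 1/64 = 82/64 = 1.28125.

1.28125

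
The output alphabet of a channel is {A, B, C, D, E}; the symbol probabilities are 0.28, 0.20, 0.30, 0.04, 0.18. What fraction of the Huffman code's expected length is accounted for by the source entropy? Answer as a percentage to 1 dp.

96.0%

Entropy H = −Σ p log₂ p ≈ 2.1308 bits.
Huffman merges: 1/25+9/50→11/50; 1/5+11/50→21/50; 7/25+3/10→29/50; 21/50+29/50→1. L = 111/50 ≈ 2.2200.
Efficiency = H/L = 2.1308/2.2200 = 96.0%.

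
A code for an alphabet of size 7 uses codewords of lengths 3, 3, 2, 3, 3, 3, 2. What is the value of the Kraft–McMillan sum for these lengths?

With common denominator 2^3 = 8: Σ 2^(−ℓᵢ) = 1/8 + 1/8 + 2/8 + 1/8 + 1/8 + 1/8 + 2/8 = 9/8 = 1.125.

1.125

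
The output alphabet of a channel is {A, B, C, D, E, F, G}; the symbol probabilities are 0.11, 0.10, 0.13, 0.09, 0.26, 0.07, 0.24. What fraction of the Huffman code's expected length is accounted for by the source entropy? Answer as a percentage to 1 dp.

Entropy H = −Σ p log₂ p ≈ 2.6458 bits.
Huffman merges: 7/100+9/100→4/25; 1/10+11/100→21/100; 13/100+4/25→29/100; 21/100+6/25→9/20; 13/50+29/100→11/20; 9/20+11/20→1. L = 133/50 ≈ 2.6600.
Efficiency = H/L = 2.6458/2.6600 = 99.5%.

99.5%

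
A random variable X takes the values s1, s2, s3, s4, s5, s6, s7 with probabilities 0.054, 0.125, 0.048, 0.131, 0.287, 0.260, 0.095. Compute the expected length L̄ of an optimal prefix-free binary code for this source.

2.555 bits/symbol

Repeatedly combine the two least-probable nodes; the expected code length is the sum of the merged weights.
merge 6/125 + 27/500 → 51/500
merge 19/200 + 51/500 → 197/1000
merge 1/8 + 131/1000 → 32/125
merge 197/1000 + 32/125 → 453/1000
merge 13/50 + 287/1000 → 547/1000
merge 453/1000 + 547/1000 → 1
L = 51/500 + 197/1000 + 32/125 + 453/1000 + 547/1000 + 1 = 511/200 = 2.555 bits/symbol.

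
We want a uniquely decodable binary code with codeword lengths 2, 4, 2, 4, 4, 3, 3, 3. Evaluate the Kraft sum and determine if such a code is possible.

With common denominator 2^4 = 16: Σ 2^(−ℓᵢ) = 4/16 + 1/16 + 4/16 + 1/16 + 1/16 + 2/16 + 2/16 + 2/16 = 17/16 = 1.0625.
Kraft's inequality requires Σ ≤ 1; here Σ = 1.0625 > 1, so no such prefix code exists.

1.0625; no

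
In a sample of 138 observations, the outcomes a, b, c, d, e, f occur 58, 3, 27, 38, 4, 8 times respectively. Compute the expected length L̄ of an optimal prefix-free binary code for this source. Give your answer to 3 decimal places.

2.043 bits/symbol

Probabilities are the counts divided by 138.
Repeatedly combine the two least-probable nodes; the expected code length is the sum of the merged weights.
merge 1/46 + 2/69 → 7/138
merge 7/138 + 4/69 → 5/46
merge 5/46 + 9/46 → 7/23
merge 19/69 + 7/23 → 40/69
merge 29/69 + 40/69 → 1
L = 7/138 + 5/46 + 7/23 + 40/69 + 1 = 47/23 ≈ 2.043 bits/symbol.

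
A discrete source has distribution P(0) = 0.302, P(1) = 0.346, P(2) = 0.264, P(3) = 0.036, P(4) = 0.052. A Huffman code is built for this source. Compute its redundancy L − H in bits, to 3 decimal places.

Entropy H = −Σ p log₂ p ≈ 1.9531 bits.
Huffman merges: 9/250+13/250→11/125; 11/125+33/125→44/125; 151/500+173/500→81/125; 44/125+81/125→1. L = 261/125 ≈ 2.0880.
L − H = 2.0880 − 1.9531 = 0.135 bits.

0.135 bits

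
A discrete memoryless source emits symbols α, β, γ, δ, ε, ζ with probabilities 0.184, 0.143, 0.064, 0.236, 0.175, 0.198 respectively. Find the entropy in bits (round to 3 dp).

H = −Σ pᵢ log₂ pᵢ.
−0.184·log₂(0.184) = 0.4494
−0.143·log₂(0.143) = 0.4012
−0.064·log₂(0.064) = 0.2538
−0.236·log₂(0.236) = 0.4916
−0.175·log₂(0.175) = 0.4401
−0.198·log₂(0.198) = 0.4626
Sum ≈ 2.4987 → 2.499 bits.

2.499 bits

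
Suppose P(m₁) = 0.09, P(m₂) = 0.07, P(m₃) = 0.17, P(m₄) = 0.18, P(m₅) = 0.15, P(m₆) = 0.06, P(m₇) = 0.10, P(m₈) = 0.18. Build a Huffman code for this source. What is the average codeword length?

2.95 bits/symbol

Repeatedly combine the two least-probable nodes; the expected code length is the sum of the merged weights.
merge 3/50 + 7/100 → 13/100
merge 9/100 + 1/10 → 19/100
merge 13/100 + 3/20 → 7/25
merge 17/100 + 9/50 → 7/20
merge 9/50 + 19/100 → 37/100
merge 7/25 + 7/20 → 63/100
merge 37/100 + 63/100 → 1
L = 13/100 + 19/100 + 7/25 + 7/20 + 37/100 + 63/100 + 1 = 59/20 = 2.95 bits/symbol.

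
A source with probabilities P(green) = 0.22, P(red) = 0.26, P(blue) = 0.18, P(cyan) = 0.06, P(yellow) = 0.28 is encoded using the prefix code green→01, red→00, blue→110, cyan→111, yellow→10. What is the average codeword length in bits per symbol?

2.24 bits/symbol

L̄ = Σ pᵢ·ℓᵢ = 0.22·2 + 0.26·2 + 0.18·3 + 0.06·3 + 0.28·2 = 2.24 bits/symbol.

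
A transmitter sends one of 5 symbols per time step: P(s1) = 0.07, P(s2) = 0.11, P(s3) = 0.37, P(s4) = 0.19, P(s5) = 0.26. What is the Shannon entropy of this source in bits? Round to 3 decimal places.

2.110 bits

H = −Σ pᵢ log₂ pᵢ.
−0.07·log₂(0.07) = 0.2686
−0.11·log₂(0.11) = 0.3503
−0.37·log₂(0.37) = 0.5307
−0.19·log₂(0.19) = 0.4552
−0.26·log₂(0.26) = 0.5053
Sum ≈ 2.1101 → 2.110 bits.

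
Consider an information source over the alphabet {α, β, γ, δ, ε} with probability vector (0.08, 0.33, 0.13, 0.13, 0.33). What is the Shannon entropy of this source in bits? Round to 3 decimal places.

2.112 bits

H = −Σ pᵢ log₂ pᵢ.
−0.08·log₂(0.08) = 0.2915
−0.33·log₂(0.33) = 0.5278
−0.13·log₂(0.13) = 0.3826
−0.13·log₂(0.13) = 0.3826
−0.33·log₂(0.33) = 0.5278
Sum ≈ 2.1124 → 2.112 bits.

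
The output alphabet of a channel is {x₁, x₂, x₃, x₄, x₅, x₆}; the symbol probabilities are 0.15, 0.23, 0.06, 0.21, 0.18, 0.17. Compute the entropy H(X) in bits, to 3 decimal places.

H = −Σ pᵢ log₂ pᵢ.
−0.15·log₂(0.15) = 0.4105
−0.23·log₂(0.23) = 0.4877
−0.06·log₂(0.06) = 0.2435
−0.21·log₂(0.21) = 0.4728
−0.18·log₂(0.18) = 0.4453
−0.17·log₂(0.17) = 0.4346
Sum ≈ 2.4945 → 2.494 bits.

2.494 bits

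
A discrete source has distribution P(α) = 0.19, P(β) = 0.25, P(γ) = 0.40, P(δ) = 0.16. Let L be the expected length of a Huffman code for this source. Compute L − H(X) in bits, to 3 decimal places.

Entropy H = −Σ p log₂ p ≈ 1.9070 bits.
Huffman merges: 4/25+19/100→7/20; 1/4+7/20→3/5; 2/5+3/5→1. L = 39/20 ≈ 1.9500.
L − H = 1.9500 − 1.9070 = 0.043 bits.

0.043 bits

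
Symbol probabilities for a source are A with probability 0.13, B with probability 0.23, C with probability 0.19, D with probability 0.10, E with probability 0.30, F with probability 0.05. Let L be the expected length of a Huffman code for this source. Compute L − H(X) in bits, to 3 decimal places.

Entropy H = −Σ p log₂ p ≈ 2.3949 bits.
Huffman merges: 1/20+1/10→3/20; 13/100+3/20→7/25; 19/100+23/100→21/50; 7/25+3/10→29/50; 21/50+29/50→1. L = 243/100 ≈ 2.4300.
L − H = 2.4300 − 2.3949 = 0.035 bits.

0.035 bits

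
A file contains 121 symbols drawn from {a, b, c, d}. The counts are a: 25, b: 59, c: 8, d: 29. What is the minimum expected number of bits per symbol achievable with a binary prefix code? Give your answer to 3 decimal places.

1.785 bits/symbol

Probabilities are the counts divided by 121.
Repeatedly combine the two least-probable nodes; the expected code length is the sum of the merged weights.
merge 8/121 + 25/121 → 3/11
merge 29/121 + 3/11 → 62/121
merge 59/121 + 62/121 → 1
L = 3/11 + 62/121 + 1 = 216/121 ≈ 1.785 bits/symbol.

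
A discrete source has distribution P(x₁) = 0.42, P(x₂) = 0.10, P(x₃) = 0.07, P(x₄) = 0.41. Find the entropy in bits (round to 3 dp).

H = −Σ pᵢ log₂ pᵢ.
−0.42·log₂(0.42) = 0.5256
−0.10·log₂(0.10) = 0.3322
−0.07·log₂(0.07) = 0.2686
−0.41·log₂(0.41) = 0.5274
Sum ≈ 1.6538 → 1.654 bits.

1.654 bits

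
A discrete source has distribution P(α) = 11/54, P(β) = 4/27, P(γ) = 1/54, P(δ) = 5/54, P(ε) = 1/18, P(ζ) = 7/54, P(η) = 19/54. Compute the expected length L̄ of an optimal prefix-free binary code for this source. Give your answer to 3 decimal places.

Repeatedly combine the two least-probable nodes; the expected code length is the sum of the merged weights.
merge 1/54 + 1/18 → 2/27
merge 2/27 + 5/54 → 1/6
merge 7/54 + 4/27 → 5/18
merge 1/6 + 11/54 → 10/27
merge 5/18 + 19/54 → 17/27
merge 10/27 + 17/27 → 1
L = 2/27 + 1/6 + 5/18 + 10/27 + 17/27 + 1 = 68/27 ≈ 2.519 bits/symbol.

2.519 bits/symbol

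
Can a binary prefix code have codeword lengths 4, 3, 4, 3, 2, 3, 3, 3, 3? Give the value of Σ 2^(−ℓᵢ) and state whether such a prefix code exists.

1.125; no

With common denominator 2^4 = 16: Σ 2^(−ℓᵢ) = 1/16 + 2/16 + 1/16 + 2/16 + 4/16 + 2/16 + 2/16 + 2/16 + 2/16 = 18/16 = 1.125.
Kraft's inequality requires Σ ≤ 1; here Σ = 1.125 > 1, so no such prefix code exists.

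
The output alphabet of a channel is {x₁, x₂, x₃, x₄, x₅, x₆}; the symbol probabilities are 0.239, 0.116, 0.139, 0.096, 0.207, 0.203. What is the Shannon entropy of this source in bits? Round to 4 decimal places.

H = −Σ pᵢ log₂ pᵢ.
−0.239·log₂(0.239) = 0.4935
−0.116·log₂(0.116) = 0.3605
−0.139·log₂(0.139) = 0.3957
−0.096·log₂(0.096) = 0.3246
−0.207·log₂(0.207) = 0.4704
−0.203·log₂(0.203) = 0.4670
Sum ≈ 2.5116 → 2.5116 bits.

2.5116 bits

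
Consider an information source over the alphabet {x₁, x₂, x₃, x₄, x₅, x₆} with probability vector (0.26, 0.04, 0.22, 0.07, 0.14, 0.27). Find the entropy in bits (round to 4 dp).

2.3473 bits

H = −Σ pᵢ log₂ pᵢ.
−0.26·log₂(0.26) = 0.5053
−0.04·log₂(0.04) = 0.1858
−0.22·log₂(0.22) = 0.4806
−0.07·log₂(0.07) = 0.2686
−0.14·log₂(0.14) = 0.3971
−0.27·log₂(0.27) = 0.5100
Sum ≈ 2.3473 → 2.3473 bits.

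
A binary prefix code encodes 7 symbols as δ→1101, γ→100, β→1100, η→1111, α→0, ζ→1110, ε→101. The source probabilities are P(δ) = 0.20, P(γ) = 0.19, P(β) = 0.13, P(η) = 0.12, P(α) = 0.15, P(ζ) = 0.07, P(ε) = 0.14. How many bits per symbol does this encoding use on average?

3.22 bits/symbol

L̄ = Σ pᵢ·ℓᵢ = 0.20·4 + 0.19·3 + 0.13·4 + 0.12·4 + 0.15·1 + 0.07·4 + 0.14·3 = 3.22 bits/symbol.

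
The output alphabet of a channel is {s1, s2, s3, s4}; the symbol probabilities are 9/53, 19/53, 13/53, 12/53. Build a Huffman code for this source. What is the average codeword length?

2 bits/symbol

Repeatedly combine the two least-probable nodes; the expected code length is the sum of the merged weights.
merge 9/53 + 12/53 → 21/53
merge 13/53 + 19/53 → 32/53
merge 21/53 + 32/53 → 1
L = 21/53 + 32/53 + 1 = 2 bits/symbol.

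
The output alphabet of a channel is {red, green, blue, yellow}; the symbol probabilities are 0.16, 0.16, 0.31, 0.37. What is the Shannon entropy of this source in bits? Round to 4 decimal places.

H = −Σ pᵢ log₂ pᵢ.
−0.16·log₂(0.16) = 0.4230
−0.16·log₂(0.16) = 0.4230
−0.31·log₂(0.31) = 0.5238
−0.37·log₂(0.37) = 0.5307
Sum ≈ 1.9006 → 1.9006 bits.

1.9006 bits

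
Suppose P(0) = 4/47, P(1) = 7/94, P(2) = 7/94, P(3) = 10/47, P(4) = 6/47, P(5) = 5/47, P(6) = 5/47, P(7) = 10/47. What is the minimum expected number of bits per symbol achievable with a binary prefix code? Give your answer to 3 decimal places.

Repeatedly combine the two least-probable nodes; the expected code length is the sum of the merged weights.
merge 7/94 + 7/94 → 7/47
merge 4/47 + 5/47 → 9/47
merge 5/47 + 6/47 → 11/47
merge 7/47 + 9/47 → 16/47
merge 10/47 + 10/47 → 20/47
merge 11/47 + 16/47 → 27/47
merge 20/47 + 27/47 → 1
L = 7/47 + 9/47 + 11/47 + 16/47 + 20/47 + 27/47 + 1 = 137/47 ≈ 2.915 bits/symbol.

2.915 bits/symbol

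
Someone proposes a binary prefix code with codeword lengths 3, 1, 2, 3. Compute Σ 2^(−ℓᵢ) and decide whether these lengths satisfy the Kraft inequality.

1; yes

With common denominator 2^3 = 8: Σ 2^(−ℓᵢ) = 1/8 + 4/8 + 2/8 + 1/8 = 8/8 = 1.
Kraft's inequality requires Σ ≤ 1; here Σ = 1 ≤ 1, so such a prefix code exists.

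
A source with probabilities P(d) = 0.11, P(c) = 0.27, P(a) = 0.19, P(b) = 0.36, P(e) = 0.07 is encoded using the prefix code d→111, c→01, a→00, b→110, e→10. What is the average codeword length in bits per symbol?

2.47 bits/symbol

L̄ = Σ pᵢ·ℓᵢ = 0.11·3 + 0.27·2 + 0.19·2 + 0.36·3 + 0.07·2 = 2.47 bits/symbol.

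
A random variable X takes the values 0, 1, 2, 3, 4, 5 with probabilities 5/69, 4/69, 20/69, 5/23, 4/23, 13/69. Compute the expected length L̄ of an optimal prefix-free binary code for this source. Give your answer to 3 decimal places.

Repeatedly combine the two least-probable nodes; the expected code length is the sum of the merged weights.
merge 4/69 + 5/69 → 3/23
merge 3/23 + 4/23 → 7/23
merge 13/69 + 5/23 → 28/69
merge 20/69 + 7/23 → 41/69
merge 28/69 + 41/69 → 1
L = 3/23 + 7/23 + 28/69 + 41/69 + 1 = 56/23 ≈ 2.435 bits/symbol.

2.435 bits/symbol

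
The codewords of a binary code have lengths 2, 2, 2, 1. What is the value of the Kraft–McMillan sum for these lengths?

1.25

With common denominator 2^2 = 4: Σ 2^(−ℓᵢ) = 1/4 + 1/4 + 1/4 + 2/4 = 5/4 = 1.25.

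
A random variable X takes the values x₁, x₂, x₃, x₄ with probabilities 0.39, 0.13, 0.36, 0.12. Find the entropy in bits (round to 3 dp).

H = −Σ pᵢ log₂ pᵢ.
−0.39·log₂(0.39) = 0.5298
−0.13·log₂(0.13) = 0.3826
−0.36·log₂(0.36) = 0.5306
−0.12·log₂(0.12) = 0.3671
Sum ≈ 1.8101 → 1.810 bits.

1.810 bits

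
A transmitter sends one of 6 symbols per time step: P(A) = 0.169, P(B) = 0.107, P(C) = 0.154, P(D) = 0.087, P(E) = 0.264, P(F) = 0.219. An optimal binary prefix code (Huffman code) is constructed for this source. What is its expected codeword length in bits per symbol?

Repeatedly combine the two least-probable nodes; the expected code length is the sum of the merged weights.
merge 87/1000 + 107/1000 → 97/500
merge 77/500 + 169/1000 → 323/1000
merge 97/500 + 219/1000 → 413/1000
merge 33/125 + 323/1000 → 587/1000
merge 413/1000 + 587/1000 → 1
L = 97/500 + 323/1000 + 413/1000 + 587/1000 + 1 = 2517/1000 = 2.517 bits/symbol.

2.517 bits/symbol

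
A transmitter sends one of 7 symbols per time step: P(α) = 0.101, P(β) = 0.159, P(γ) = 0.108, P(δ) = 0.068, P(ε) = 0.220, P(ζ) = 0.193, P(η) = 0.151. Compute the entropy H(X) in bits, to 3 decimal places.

2.717 bits

H = −Σ pᵢ log₂ pᵢ.
−0.101·log₂(0.101) = 0.3341
−0.159·log₂(0.159) = 0.4218
−0.108·log₂(0.108) = 0.3468
−0.068·log₂(0.068) = 0.2637
−0.220·log₂(0.220) = 0.4806
−0.193·log₂(0.193) = 0.4581
−0.151·log₂(0.151) = 0.4118
Sum ≈ 2.7168 → 2.717 bits.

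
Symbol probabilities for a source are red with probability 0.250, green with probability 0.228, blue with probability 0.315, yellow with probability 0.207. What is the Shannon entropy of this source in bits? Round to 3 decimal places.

1.982 bits

H = −Σ pᵢ log₂ pᵢ.
−0.250·log₂(0.250) = 0.5000
−0.228·log₂(0.228) = 0.4863
−0.315·log₂(0.315) = 0.5250
−0.207·log₂(0.207) = 0.4704
Sum ≈ 1.9816 → 1.982 bits.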